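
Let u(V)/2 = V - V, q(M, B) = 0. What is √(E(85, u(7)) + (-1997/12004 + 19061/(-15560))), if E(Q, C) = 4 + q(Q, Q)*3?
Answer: √9397361410/60020 ≈ 1.6151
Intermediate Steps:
u(V) = 0 (u(V) = 2*(V - V) = 2*0 = 0)
E(Q, C) = 4 (E(Q, C) = 4 + 0*3 = 4 + 0 = 4)
√(E(85, u(7)) + (-1997/12004 + 19061/(-15560))) = √(4 + (-1997/12004 + 19061/(-15560))) = √(4 + (-1997*1/12004 + 19061*(-1/15560))) = √(4 + (-1997/12004 - 49/40)) = √(4 - 167019/120040) = √(313141/120040) = √9397361410/60020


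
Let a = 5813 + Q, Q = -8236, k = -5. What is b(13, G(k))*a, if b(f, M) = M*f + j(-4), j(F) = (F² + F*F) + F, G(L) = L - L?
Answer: -67844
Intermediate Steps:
G(L) = 0
j(F) = F + 2*F² (j(F) = (F² + F²) + F = 2*F² + F = F + 2*F²)
b(f, M) = 28 + M*f (b(f, M) = M*f - 4*(1 + 2*(-4)) = M*f - 4*(1 - 8) = M*f - 4*(-7) = M*f + 28 = 28 + M*f)
a = -2423 (a = 5813 - 8236 = -2423)
b(13, G(k))*a = (28 + 0*13)*(-2423) = (28 + 0)*(-2423) = 28*(-2423) = -67844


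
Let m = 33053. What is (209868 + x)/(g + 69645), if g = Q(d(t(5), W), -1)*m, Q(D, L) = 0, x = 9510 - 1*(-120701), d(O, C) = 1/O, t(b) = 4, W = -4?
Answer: 340079/69645 ≈ 4.8830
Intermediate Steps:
d(O, C) = 1/O
x = 130211 (x = 9510 + 120701 = 130211)
g = 0 (g = 0*33053 = 0)
(209868 + x)/(g + 69645) = (209868 + 130211)/(0 + 69645) = 340079/69645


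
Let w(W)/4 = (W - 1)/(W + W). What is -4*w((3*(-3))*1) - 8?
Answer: -152/9 ≈ -16.889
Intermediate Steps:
w(W) = 2*(-1 + W)/W (w(W) = 4*((W - 1)/(W + W)) = 4*((-1 + W)/((2*W))) = 4*((-1 + W)*(1/(2*W))) = 4*((-1 + W)/(2*W)) = 2*(-1 + W)/W)
-4*w((3*(-3))*1) - 8 = -4*(2 - 2/((3*(-3))*1)) - 8 = -4*(2 - 2/((-9*1))) - 8 = -4*(2 - 2/(-9)) - 8 = -4*(2 - 2*(-⅑)) - 8 = -4*(2 + 2/9) - 8 = -4*20/9 - 8 = -80/9 - 8 = -152/9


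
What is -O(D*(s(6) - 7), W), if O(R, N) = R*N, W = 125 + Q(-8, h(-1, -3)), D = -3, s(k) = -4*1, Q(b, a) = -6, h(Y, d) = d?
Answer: -3927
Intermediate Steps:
s(k) = -4
W = 119 (W = 125 - 6 = 119)
O(R, N) = N*R
-O(D*(s(6) - 7), W) = -119*(-3*(-4 - 7)) = -119*(-3*(-11)) = -119*33 = -1*3927 = -3927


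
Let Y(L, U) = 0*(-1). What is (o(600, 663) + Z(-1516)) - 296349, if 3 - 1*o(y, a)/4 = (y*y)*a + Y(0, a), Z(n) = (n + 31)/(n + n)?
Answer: -2895609532299/3032 ≈ -9.5502e+8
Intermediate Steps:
Z(n) = (31 + n)/(2*n) (Z(n) = (31 + n)/((2*n)) = (31 + n)*(1/(2*n)) = (31 + n)/(2*n))
Y(L, U) = 0
o(y, a) = 12 - 4*a*y**2 (o(y, a) = 12 - 4*((y*y)*a + 0) = 12 - 4*(y**2*a + 0) = 12 - 4*(a*y**2 + 0) = 12 - 4*a*y**2)
(o(600, 663) + Z(-1516)) - 296349 = ((12 - 4*663*600**2) + (1/2)*(31 - 1516)/(-1516)) - 296349 = ((12 - 4*663*360000) + (1/2)*(-1/1516)*(-1485)) - 296349 = ((12 - 954720000) + 1485/3032) - 296349 = (-954719988 + 1485/3032) - 296349 = -2894711002131/3032 - 296349 = -2895609532299/3032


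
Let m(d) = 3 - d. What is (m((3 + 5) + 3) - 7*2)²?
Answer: 484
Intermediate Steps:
(m((3 + 5) + 3) - 7*2)² = ((3 - ((3 + 5) + 3)) - 7*2)² = ((3 - (8 + 3)) - 14)² = ((3 - 1*11) - 14)² = ((3 - 11) - 14)² = (-8 - 14)² = (-22)² = 484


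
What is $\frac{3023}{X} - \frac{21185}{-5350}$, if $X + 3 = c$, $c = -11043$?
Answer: $\frac{10891823}{2954805} \approx 3.6861$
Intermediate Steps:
$X = -11046$ ($X = -3 - 11043 = -11046$)
$\frac{3023}{X} - \frac{21185}{-5350} = \frac{3023}{-11046} - \frac{21185}{-5350} = 3023 \left(- \frac{1}{11046}\right) - - \frac{4237}{1070} = - \frac{3023}{11046} + \frac{4237}{1070} = \frac{10891823}{2954805}$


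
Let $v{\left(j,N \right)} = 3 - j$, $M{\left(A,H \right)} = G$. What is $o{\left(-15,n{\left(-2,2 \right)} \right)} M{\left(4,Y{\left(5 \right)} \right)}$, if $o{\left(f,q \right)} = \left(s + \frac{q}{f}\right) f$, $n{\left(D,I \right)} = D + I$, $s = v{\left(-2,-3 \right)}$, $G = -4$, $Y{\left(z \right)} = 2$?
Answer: $300$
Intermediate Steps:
$M{\left(A,H \right)} = -4$
$s = 5$ ($s = 3 - -2 = 3 + 2 = 5$)
$o{\left(f,q \right)} = f \left(5 + \frac{q}{f}\right)$ ($o{\left(f,q \right)} = \left(5 + \frac{q}{f}\right) f = f \left(5 + \frac{q}{f}\right)$)
$o{\left(-15,n{\left(-2,2 \right)} \right)} M{\left(4,Y{\left(5 \right)} \right)} = \left(\left(-2 + 2\right) + 5 \left(-15\right)\right) \left(-4\right) = \left(0 - 75\right) \left(-4\right) = \left(-75\right) \left(-4\right) = 300$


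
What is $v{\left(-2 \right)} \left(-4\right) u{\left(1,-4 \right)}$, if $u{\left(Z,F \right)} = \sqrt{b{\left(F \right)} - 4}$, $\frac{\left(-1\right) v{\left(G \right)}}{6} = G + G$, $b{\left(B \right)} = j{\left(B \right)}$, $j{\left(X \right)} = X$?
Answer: $- 192 i \sqrt{2} \approx - 271.53 i$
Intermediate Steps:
$b{\left(B \right)} = B$
$v{\left(G \right)} = - 12 G$ ($v{\left(G \right)} = - 6 \left(G + G\right) = - 6 \cdot 2 G = - 12 G$)
$u{\left(Z,F \right)} = \sqrt{-4 + F}$ ($u{\left(Z,F \right)} = \sqrt{F - 4} = \sqrt{-4 + F}$)
$v{\left(-2 \right)} \left(-4\right) u{\left(1,-4 \right)} = \left(-12\right) \left(-2\right) \left(-4\right) \sqrt{-4 - 4} = 24 \left(-4\right) \sqrt{-8} = - 96 \cdot 2 i \sqrt{2} = - 192 i \sqrt{2}$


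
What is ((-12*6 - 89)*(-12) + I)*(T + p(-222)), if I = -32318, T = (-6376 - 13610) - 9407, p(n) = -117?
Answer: 896690860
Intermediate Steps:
T = -29393 (T = -19986 - 9407 = -29393)
((-12*6 - 89)*(-12) + I)*(T + p(-222)) = ((-12*6 - 89)*(-12) - 32318)*(-29393 - 117) = ((-72 - 89)*(-12) - 32318)*(-29510) = (-161*(-12) - 32318)*(-29510) = (1932 - 32318)*(-29510) = -30386*(-29510) = 896690860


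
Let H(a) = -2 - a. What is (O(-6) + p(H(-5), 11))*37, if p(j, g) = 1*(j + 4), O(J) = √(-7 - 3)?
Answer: 259 + 37*I*√10 ≈ 259.0 + 117.0*I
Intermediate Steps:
O(J) = I*√10 (O(J) = √(-10) = I*√10)
p(j, g) = 4 + j (p(j, g) = 1*(4 + j) = 4 + j)
(O(-6) + p(H(-5), 11))*37 = (I*√10 + (4 + (-2 - 1*(-5))))*37 = (I*√10 + (4 + (-2 + 5)))*37 = (I*√10 + (4 + 3))*37 = (I*√10 + 7)*37 = (7 + I*√10)*37 = 259 + 37*I*√10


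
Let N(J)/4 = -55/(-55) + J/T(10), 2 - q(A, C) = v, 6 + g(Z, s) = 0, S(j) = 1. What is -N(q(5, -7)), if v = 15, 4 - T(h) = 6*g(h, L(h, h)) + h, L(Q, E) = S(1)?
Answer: -34/15 ≈ -2.2667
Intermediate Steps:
L(Q, E) = 1
g(Z, s) = -6 (g(Z, s) = -6 + 0 = -6)
T(h) = 40 - h (T(h) = 4 - (6*(-6) + h) = 4 - (-36 + h) = 4 + (36 - h) = 40 - h)
q(A, C) = -13 (q(A, C) = 2 - 1*15 = 2 - 15 = -13)
N(J) = 4 + 2*J/15 (N(J) = 4*(-55/(-55) + J/(40 - 1*10)) = 4*(-55*(-1/55) + J/(40 - 10)) = 4*(1 + J/30) = 4 + 2*J/15)
-N(q(5, -7)) = -(4 + (2/15)*(-13)) = -(4 - 26/15) = -1*34/15 = -34/15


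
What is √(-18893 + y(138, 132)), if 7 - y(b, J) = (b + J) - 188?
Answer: 2*I*√4742 ≈ 137.72*I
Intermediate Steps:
y(b, J) = 195 - J - b (y(b, J) = 7 - ((b + J) - 188) = 7 - ((J + b) - 188) = 7 - (-188 + J + b) = 7 + (188 - J - b) = 195 - J - b)
√(-18893 + y(138, 132)) = √(-18893 + (195 - 1*132 - 1*138)) = √(-18893 + (195 - 132 - 138)) = √(-18893 - 75) = √(-18968) = 2*I*√4742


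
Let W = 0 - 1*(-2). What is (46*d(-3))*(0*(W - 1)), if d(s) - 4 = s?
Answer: 0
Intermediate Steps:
W = 2 (W = 0 + 2 = 2)
d(s) = 4 + s
(46*d(-3))*(0*(W - 1)) = (46*(4 - 3))*(0*(2 - 1)) = (46*1)*(0*1) = 46*0 = 0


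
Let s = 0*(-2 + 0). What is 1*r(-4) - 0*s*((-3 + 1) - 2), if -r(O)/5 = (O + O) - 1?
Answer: 45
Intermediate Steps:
r(O) = 5 - 10*O (r(O) = -5*((O + O) - 1) = -5*(2*O - 1) = -5*(-1 + 2*O) = 5 - 10*O)
s = 0 (s = 0*(-2) = 0)
1*r(-4) - 0*s*((-3 + 1) - 2) = 1*(5 - 10*(-4)) - 0*0*((-3 + 1) - 2) = 1*(5 + 40) - 0*(-2 - 2) = 1*45 - 0*(-4) = 45 - 1*0 = 45 + 0 = 45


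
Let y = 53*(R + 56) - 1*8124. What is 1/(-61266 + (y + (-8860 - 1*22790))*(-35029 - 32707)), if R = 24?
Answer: 1/2406869758 ≈ 4.1548e-10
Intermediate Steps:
y = -3884 (y = 53*(24 + 56) - 1*8124 = 53*80 - 8124 = 4240 - 8124 = -3884)
1/(-61266 + (y + (-8860 - 1*22790))*(-35029 - 32707)) = 1/(-61266 + (-3884 + (-8860 - 1*22790))*(-35029 - 32707)) = 1/(-61266 + (-3884 + (-8860 - 22790))*(-67736)) = 1/(-61266 + (-3884 - 31650)*(-67736)) = 1/(-61266 - 35534*(-67736)) = 1/(-61266 + 2406931024) = 1/2406869758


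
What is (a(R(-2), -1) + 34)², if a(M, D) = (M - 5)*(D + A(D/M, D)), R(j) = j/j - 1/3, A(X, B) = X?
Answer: 72361/36 ≈ 2010.0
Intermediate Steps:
R(j) = ⅔ (R(j) = 1 - 1*⅓ = 1 - ⅓ = ⅔)
a(M, D) = (-5 + M)*(D + D/M) (a(M, D) = (M - 5)*(D + D/M) = (-5 + M)*(D + D/M))
(a(R(-2), -1) + 34)² = (-(-5 + 2*(-4 + ⅔)/3)/⅔ + 34)² = (-1*3/2*(-5 + (⅔)*(-10/3)) + 34)² = (-1*3/2*(-5 - 20/9) + 34)² = (-1*3/2*(-65/9) + 34)² = (65/6 + 34)² = (269/6)² = 72361/36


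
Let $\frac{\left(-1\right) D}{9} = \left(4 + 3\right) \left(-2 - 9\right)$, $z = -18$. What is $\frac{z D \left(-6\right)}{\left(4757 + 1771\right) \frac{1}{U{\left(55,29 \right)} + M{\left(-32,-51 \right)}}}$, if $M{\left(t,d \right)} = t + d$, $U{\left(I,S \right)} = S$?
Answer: $- \frac{168399}{272} \approx -619.11$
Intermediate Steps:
$D = 693$ ($D = - 9 \left(4 + 3\right) \left(-2 - 9\right) = - 9 \cdot 7 \left(-11\right) = \left(-9\right) \left(-77\right) = 693$)
$M{\left(t,d \right)} = d + t$
$\frac{z D \left(-6\right)}{\left(4757 + 1771\right) \frac{1}{U{\left(55,29 \right)} + M{\left(-32,-51 \right)}}} = \frac{\left(-18\right) 693 \left(-6\right)}{\left(4757 + 1771\right) \frac{1}{29 - 83}} = \frac{\left(-12474\right) \left(-6\right)}{6528 \frac{1}{29 - 83}} = \frac{74844}{6528 \frac{1}{-54}} = \frac{74844}{6528 \left(- \frac{1}{54}\right)} = \frac{74844}{- \frac{1088}{9}} = 74844 \left(- \frac{9}{1088}\right) = - \frac{168399}{272}$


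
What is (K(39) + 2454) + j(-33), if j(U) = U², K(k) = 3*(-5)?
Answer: 3528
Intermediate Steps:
K(k) = -15
(K(39) + 2454) + j(-33) = (-15 + 2454) + (-33)² = 2439 + 1089 = 3528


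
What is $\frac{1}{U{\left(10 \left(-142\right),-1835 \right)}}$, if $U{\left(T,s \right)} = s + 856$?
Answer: $- \frac{1}{979} \approx -0.0010215$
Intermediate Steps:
$U{\left(T,s \right)} = 856 + s$
$\frac{1}{U{\left(10 \left(-142\right),-1835 \right)}} = \frac{1}{856 - 1835} = \frac{1}{-979} = - \frac{1}{979}$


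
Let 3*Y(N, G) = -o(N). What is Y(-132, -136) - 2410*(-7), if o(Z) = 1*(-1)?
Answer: 50611/3 ≈ 16870.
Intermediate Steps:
o(Z) = -1
Y(N, G) = ⅓ (Y(N, G) = (-1*(-1))/3 = (⅓)*1 = ⅓)
Y(-132, -136) - 2410*(-7) = ⅓ - 2410*(-7) = ⅓ + 16870 = 50611/3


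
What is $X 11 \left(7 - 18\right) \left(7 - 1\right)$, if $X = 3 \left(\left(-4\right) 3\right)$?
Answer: $26136$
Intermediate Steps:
$X = -36$ ($X = 3 \left(-12\right) = -36$)
$X 11 \left(7 - 18\right) \left(7 - 1\right) = \left(-36\right) 11 \left(7 - 18\right) \left(7 - 1\right) = - 396 \left(7 - 18\right) 6 = - 396 \left(\left(-11\right) 6\right) = \left(-396\right) \left(-66\right) = 26136$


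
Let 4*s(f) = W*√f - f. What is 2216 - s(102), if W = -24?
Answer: 4483/2 + 6*√102 ≈ 2302.1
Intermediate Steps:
s(f) = -6*√f - f/4 (s(f) = (-24*√f - f)/4 = (-f - 24*√f)/4 = -6*√f - f/4)
2216 - s(102) = 2216 - (-6*√102 - ¼*102) = 2216 - (-6*√102 - 51/2) = 2216 - (-51/2 - 6*√102) = 2216 + (51/2 + 6*√102) = 4483/2 + 6*√102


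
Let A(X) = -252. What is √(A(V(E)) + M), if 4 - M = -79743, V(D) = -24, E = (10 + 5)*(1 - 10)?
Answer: √79495 ≈ 281.95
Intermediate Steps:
E = -135 (E = 15*(-9) = -135)
M = 79747 (M = 4 - 1*(-79743) = 4 + 79743 = 79747)
√(A(V(E)) + M) = √(-252 + 79747) = √79495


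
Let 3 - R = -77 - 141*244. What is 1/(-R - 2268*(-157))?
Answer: 1/321592 ≈ 3.1095e-6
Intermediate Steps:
R = 34484 (R = 3 - (-77 - 141*244) = 3 - (-77 - 34404) = 3 - 1*(-34481) = 3 + 34481 = 34484)
1/(-R - 2268*(-157)) = 1/(-1*34484 - 2268*(-157)) = 1/(-34484 + 356076) = 1/321592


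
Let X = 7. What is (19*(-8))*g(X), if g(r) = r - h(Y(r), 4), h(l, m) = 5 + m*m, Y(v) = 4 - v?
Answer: 2128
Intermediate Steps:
h(l, m) = 5 + m²
g(r) = -21 + r (g(r) = r - (5 + 4²) = r - (5 + 16) = r - 1*21 = r - 21 = -21 + r)
(19*(-8))*g(X) = (19*(-8))*(-21 + 7) = -152*(-14) = 2128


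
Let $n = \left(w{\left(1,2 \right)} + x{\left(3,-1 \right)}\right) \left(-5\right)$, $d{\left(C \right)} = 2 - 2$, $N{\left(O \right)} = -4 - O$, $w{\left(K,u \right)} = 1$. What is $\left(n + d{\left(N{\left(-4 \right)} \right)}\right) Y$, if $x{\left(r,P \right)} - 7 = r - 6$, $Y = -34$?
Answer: $850$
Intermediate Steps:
$x{\left(r,P \right)} = 1 + r$ ($x{\left(r,P \right)} = 7 + \left(r - 6\right) = 7 + \left(-6 + r\right) = 1 + r$)
$d{\left(C \right)} = 0$ ($d{\left(C \right)} = 2 - 2 = 0$)
$n = -25$ ($n = \left(1 + \left(1 + 3\right)\right) \left(-5\right) = \left(1 + 4\right) \left(-5\right) = 5 \left(-5\right) = -25$)
$\left(n + d{\left(N{\left(-4 \right)} \right)}\right) Y = \left(-25 + 0\right) \left(-34\right) = \left(-25\right) \left(-34\right) = 850$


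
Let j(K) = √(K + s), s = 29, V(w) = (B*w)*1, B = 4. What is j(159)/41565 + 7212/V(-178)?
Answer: -1803/178 + 2*√47/41565 ≈ -10.129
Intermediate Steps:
V(w) = 4*w (V(w) = (4*w)*1 = 4*w)
j(K) = √(29 + K) (j(K) = √(K + 29) = √(29 + K))
j(159)/41565 + 7212/V(-178) = √(29 + 159)/41565 + 7212/((4*(-178))) = √188*(1/41565) + 7212/(-712) = (2*√47)*(1/41565) + 7212*(-1/712) = 2*√47/41565 - 1803/178 = -1803/178 + 2*√47/41565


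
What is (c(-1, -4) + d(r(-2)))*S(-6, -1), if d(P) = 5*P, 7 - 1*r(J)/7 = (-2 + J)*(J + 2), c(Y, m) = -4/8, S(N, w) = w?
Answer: -489/2 ≈ -244.50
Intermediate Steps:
c(Y, m) = -½ (c(Y, m) = -4*⅛ = -½)
r(J) = 49 - 7*(-2 + J)*(2 + J) (r(J) = 49 - 7*(-2 + J)*(J + 2) = 49 - 7*(-2 + J)*(2 + J))
(c(-1, -4) + d(r(-2)))*S(-6, -1) = (-½ + 5*(77 - 7*(-2)²))*(-1) = (-½ + 5*(77 - 7*4))*(-1) = (-½ + 5*(77 - 28))*(-1) = (-½ + 5*49)*(-1) = (-½ + 245)*(-1) = (489/2)*(-1) = -489/2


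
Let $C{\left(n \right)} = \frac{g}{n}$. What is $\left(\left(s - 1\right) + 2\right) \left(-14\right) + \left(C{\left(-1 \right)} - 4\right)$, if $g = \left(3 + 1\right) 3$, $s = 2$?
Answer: $-58$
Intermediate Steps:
$g = 12$ ($g = 4 \cdot 3 = 12$)
$C{\left(n \right)} = \frac{12}{n}$
$\left(\left(s - 1\right) + 2\right) \left(-14\right) + \left(C{\left(-1 \right)} - 4\right) = \left(\left(2 - 1\right) + 2\right) \left(-14\right) + \left(\frac{12}{-1} - 4\right) = \left(1 + 2\right) \left(-14\right) + \left(12 \left(-1\right) - 4\right) = 3 \left(-14\right) - 16 = -42 - 16 = -58$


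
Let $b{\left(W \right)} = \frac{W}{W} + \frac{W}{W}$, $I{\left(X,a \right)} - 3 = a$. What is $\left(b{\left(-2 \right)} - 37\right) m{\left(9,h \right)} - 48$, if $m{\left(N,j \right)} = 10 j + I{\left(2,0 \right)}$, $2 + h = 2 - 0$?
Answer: $-153$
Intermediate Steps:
$h = 0$ ($h = -2 + \left(2 - 0\right) = -2 + \left(2 + 0\right) = -2 + 2 = 0$)
$I{\left(X,a \right)} = 3 + a$
$m{\left(N,j \right)} = 3 + 10 j$ ($m{\left(N,j \right)} = 10 j + \left(3 + 0\right) = 10 j + 3 = 3 + 10 j$)
$b{\left(W \right)} = 2$ ($b{\left(W \right)} = 1 + 1 = 2$)
$\left(b{\left(-2 \right)} - 37\right) m{\left(9,h \right)} - 48 = \left(2 - 37\right) \left(3 + 10 \cdot 0\right) - 48 = - 35 \left(3 + 0\right) - 48 = \left(-35\right) 3 - 48 = -105 - 48 = -153$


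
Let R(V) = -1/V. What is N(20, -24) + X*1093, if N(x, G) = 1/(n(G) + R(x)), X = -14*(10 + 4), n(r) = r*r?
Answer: -2467692312/11519 ≈ -2.1423e+5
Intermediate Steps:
n(r) = r²
X = -196 (X = -14*14 = -196)
N(x, G) = 1/(G² - 1/x)
N(20, -24) + X*1093 = 20/(-1 + 20*(-24)²) - 196*1093 = 20/(-1 + 20*576) - 214228 = 20/(-1 + 11520) - 214228 = 20/11519 - 214228 = -2467692312/11519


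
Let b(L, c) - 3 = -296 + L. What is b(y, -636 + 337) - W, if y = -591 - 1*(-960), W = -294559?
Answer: 294635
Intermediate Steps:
y = 369 (y = -591 + 960 = 369)
b(L, c) = -293 + L (b(L, c) = 3 + (-296 + L) = -293 + L)
b(y, -636 + 337) - W = (-293 + 369) - 1*(-294559) = 76 + 294559 = 294635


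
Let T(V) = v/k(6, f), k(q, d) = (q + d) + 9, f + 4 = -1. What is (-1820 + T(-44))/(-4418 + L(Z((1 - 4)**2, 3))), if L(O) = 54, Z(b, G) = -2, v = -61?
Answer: 18261/43640 ≈ 0.41845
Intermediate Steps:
f = -5 (f = -4 - 1 = -5)
k(q, d) = 9 + d + q (k(q, d) = (d + q) + 9 = 9 + d + q)
T(V) = -61/10 (T(V) = -61/(9 - 5 + 6) = -61/10)
(-1820 + T(-44))/(-4418 + L(Z((1 - 4)**2, 3))) = (-1820 - 61/10)/(-4418 + 54) = -18261/10/(-4364) = -18261/10*(-1/4364) = 18261/43640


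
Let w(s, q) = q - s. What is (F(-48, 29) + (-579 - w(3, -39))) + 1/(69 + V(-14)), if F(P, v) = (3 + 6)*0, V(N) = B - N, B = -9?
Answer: -39737/74 ≈ -536.99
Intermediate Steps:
V(N) = -9 - N
F(P, v) = 0 (F(P, v) = 9*0 = 0)
(F(-48, 29) + (-579 - w(3, -39))) + 1/(69 + V(-14)) = (0 + (-579 - (-39 - 1*3))) + 1/(69 + (-9 - 1*(-14))) = (0 + (-579 - (-39 - 3))) + 1/(69 + (-9 + 14)) = (0 + (-579 - 1*(-42))) + 1/(69 + 5) = (0 + (-579 + 42)) + 1/74 = (0 - 537) + 1/74 = -537 + 1/74 = -39737/74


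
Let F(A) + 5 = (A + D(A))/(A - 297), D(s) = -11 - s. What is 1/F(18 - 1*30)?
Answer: -309/1534 ≈ -0.20143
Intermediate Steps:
F(A) = -5 - 11/(-297 + A) (F(A) = -5 + (A + (-11 - A))/(A - 297) = -5 - 11/(-297 + A))
1/F(18 - 1*30) = 1/((1474 - 5*(18 - 1*30))/(-297 + (18 - 1*30))) = 1/((1474 - 5*(18 - 30))/(-297 + (18 - 30))) = 1/((1474 - 5*(-12))/(-297 - 12)) = 1/((1474 + 60)/(-309)) = 1/(-1/309*1534) = 1/(-1534/309) = -309/1534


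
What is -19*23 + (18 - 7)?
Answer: -426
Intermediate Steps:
-19*23 + (18 - 7) = -437 + 11 = -426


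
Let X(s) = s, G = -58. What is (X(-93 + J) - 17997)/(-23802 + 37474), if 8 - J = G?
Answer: -2253/1709 ≈ -1.3183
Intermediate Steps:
J = 66 (J = 8 - 1*(-58) = 8 + 58 = 66)
(X(-93 + J) - 17997)/(-23802 + 37474) = ((-93 + 66) - 17997)/(-23802 + 37474) = (-27 - 17997)/13672 = -18024*1/13672 = -2253/1709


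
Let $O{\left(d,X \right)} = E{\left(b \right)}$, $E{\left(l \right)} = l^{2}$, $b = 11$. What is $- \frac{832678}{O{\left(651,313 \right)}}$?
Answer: $- \frac{75698}{11} \approx -6881.6$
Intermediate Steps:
$O{\left(d,X \right)} = 121$ ($O{\left(d,X \right)} = 11^{2} = 121$)
$- \frac{832678}{O{\left(651,313 \right)}} = - \frac{832678}{121} = \left(-832678\right) \frac{1}{121} = - \frac{75698}{11}$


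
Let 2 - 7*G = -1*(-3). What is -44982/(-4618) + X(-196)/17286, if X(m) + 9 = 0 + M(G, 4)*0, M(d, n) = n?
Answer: 129586215/13304458 ≈ 9.7401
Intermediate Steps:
G = -1/7 (G = 2/7 - (-1)*(-3)/7 = 2/7 - 1/7*3 = 2/7 - 3/7 = -1/7 ≈ -0.14286)
X(m) = -9 (X(m) = -9 + (0 + 4*0) = -9 + (0 + 0) = -9 + 0 = -9)
-44982/(-4618) + X(-196)/17286 = -44982/(-4618) - 9/17286 = -44982*(-1/4618) - 9*1/17286 = 22491/2309 - 3/5762 = 129586215/13304458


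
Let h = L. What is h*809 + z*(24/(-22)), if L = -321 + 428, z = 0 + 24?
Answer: 951905/11 ≈ 86537.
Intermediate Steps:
z = 24
L = 107
h = 107
h*809 + z*(24/(-22)) = 107*809 + 24*(24/(-22)) = 86563 + 24*(24*(-1/22)) = 86563 + 24*(-12/11) = 86563 - 288/11 = 951905/11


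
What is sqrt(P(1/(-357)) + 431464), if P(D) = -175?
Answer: 3*sqrt(47921) ≈ 656.73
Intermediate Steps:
sqrt(P(1/(-357)) + 431464) = sqrt(-175 + 431464) = sqrt(431289) = 3*sqrt(47921)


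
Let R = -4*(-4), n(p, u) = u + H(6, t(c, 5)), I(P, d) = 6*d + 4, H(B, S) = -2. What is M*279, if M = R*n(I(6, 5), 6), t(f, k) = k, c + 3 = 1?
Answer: 17856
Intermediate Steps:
c = -2 (c = -3 + 1 = -2)
I(P, d) = 4 + 6*d
n(p, u) = -2 + u (n(p, u) = u - 2 = -2 + u)
R = 16
M = 64 (M = 16*(-2 + 6) = 16*4 = 64)
M*279 = 64*279 = 17856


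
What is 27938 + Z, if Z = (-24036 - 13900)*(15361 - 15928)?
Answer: 21537650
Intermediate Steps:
Z = 21509712 (Z = -37936*(-567) = 21509712)
27938 + Z = 27938 + 21509712 = 21537650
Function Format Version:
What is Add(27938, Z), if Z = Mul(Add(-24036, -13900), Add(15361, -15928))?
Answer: 21537650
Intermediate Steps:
Z = 21509712 (Z = Mul(-37936, -567) = 21509712)
Add(27938, Z) = Add(27938, 21509712) = 21537650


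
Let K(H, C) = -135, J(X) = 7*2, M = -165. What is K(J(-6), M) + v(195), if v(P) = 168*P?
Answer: 32625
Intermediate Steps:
J(X) = 14
K(J(-6), M) + v(195) = -135 + 168*195 = -135 + 32760 = 32625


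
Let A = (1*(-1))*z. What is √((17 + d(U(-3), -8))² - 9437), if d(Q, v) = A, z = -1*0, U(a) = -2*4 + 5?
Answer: 2*I*√2287 ≈ 95.645*I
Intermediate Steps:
U(a) = -3 (U(a) = -8 + 5 = -3)
z = 0
A = 0 (A = (1*(-1))*0 = -1*0 = 0)
d(Q, v) = 0
√((17 + d(U(-3), -8))² - 9437) = √((17 + 0)² - 9437) = √(17² - 9437) = √(289 - 9437) = √(-9148) = 2*I*√2287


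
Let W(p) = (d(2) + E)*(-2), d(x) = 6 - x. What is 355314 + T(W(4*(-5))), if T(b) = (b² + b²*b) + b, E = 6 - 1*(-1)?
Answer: 345128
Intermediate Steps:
E = 7 (E = 6 + 1 = 7)
W(p) = -22 (W(p) = ((6 - 1*2) + 7)*(-2) = ((6 - 2) + 7)*(-2) = (4 + 7)*(-2) = 11*(-2) = -22)
T(b) = b + b² + b³ (T(b) = (b² + b³) + b = b + b² + b³)
355314 + T(W(4*(-5))) = 355314 - 22*(1 - 22 + (-22)²) = 355314 - 22*(1 - 22 + 484) = 355314 - 22*463 = 355314 - 10186 = 345128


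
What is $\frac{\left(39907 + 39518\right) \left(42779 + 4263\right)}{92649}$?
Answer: $\frac{1245436950}{30883} \approx 40328.0$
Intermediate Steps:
$\frac{\left(39907 + 39518\right) \left(42779 + 4263\right)}{92649} = 79425 \cdot 47042 \cdot \frac{1}{92649} = 3736310850 \cdot \frac{1}{92649} = \frac{1245436950}{30883}$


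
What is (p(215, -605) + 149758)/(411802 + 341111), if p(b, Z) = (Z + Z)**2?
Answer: 1613858/752913 ≈ 2.1435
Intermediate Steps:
p(b, Z) = 4*Z**2 (p(b, Z) = (2*Z)**2 = 4*Z**2)
(p(215, -605) + 149758)/(411802 + 341111) = (4*(-605)**2 + 149758)/(411802 + 341111) = (4*366025 + 149758)/752913 = (1464100 + 149758)*(1/752913) = 1613858*(1/752913) = 1613858/752913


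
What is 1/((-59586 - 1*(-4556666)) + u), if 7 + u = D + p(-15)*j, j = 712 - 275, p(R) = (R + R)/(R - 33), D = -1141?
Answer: 8/35969641 ≈ 2.2241e-7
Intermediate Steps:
p(R) = 2*R/(-33 + R) (p(R) = (2*R)/(-33 + R) = 2*R/(-33 + R))
j = 437
u = -6999/8 (u = -7 + (-1141 + (2*(-15)/(-33 - 15))*437) = -7 + (-1141 + (2*(-15)/(-48))*437) = -7 + (-1141 + (2*(-15)*(-1/48))*437) = -7 + (-1141 + (5/8)*437) = -7 + (-1141 + 2185/8) = -7 - 6943/8 = -6999/8 ≈ -874.88)
1/((-59586 - 1*(-4556666)) + u) = 1/((-59586 - 1*(-4556666)) - 6999/8) = 1/((-59586 + 4556666) - 6999/8) = 1/(4497080 - 6999/8) = 1/(35969641/8) = 8/35969641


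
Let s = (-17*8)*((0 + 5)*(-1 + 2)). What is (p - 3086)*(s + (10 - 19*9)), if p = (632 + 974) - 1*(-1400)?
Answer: 67280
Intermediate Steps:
s = -680 ≈ -680.00
p = 3006 (p = 1606 + 1400 = 3006)
(p - 3086)*(s + (10 - 19*9)) = (3006 - 3086)*(-680 + (10 - 19*9)) = -80*(-680 + (10 - 171)) = -80*(-680 - 161) = -80*(-841) = 67280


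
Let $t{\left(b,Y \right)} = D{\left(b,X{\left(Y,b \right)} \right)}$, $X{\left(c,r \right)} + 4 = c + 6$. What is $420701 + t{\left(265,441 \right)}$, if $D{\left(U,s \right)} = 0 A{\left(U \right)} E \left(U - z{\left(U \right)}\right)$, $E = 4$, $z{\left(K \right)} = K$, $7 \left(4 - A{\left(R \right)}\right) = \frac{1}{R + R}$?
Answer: $420701$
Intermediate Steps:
$A{\left(R \right)} = 4 - \frac{1}{14 R}$ ($A{\left(R \right)} = 4 - \frac{1}{7 \left(R + R\right)} = 4 - \frac{1}{7 \cdot 2 R} = 4 - \frac{\frac{1}{2} \frac{1}{R}}{7} = 4 - \frac{1}{14 R}$)
$X{\left(c,r \right)} = 2 + c$ ($X{\left(c,r \right)} = -4 + \left(c + 6\right) = -4 + \left(6 + c\right) = 2 + c$)
$D{\left(U,s \right)} = 0$ ($D{\left(U,s \right)} = 0 \left(4 - \frac{1}{14 U}\right) 4 \left(U - U\right) = 0 \cdot 4 \cdot 0 = 0 \cdot 0 = 0$)
$t{\left(b,Y \right)} = 0$
$420701 + t{\left(265,441 \right)} = 420701 + 0 = 420701$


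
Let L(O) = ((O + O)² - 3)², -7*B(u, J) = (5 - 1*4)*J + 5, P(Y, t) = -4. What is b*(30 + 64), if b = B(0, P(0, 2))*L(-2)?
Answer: -15886/7 ≈ -2269.4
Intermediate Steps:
B(u, J) = -5/7 - J/7 (B(u, J) = -((5 - 1*4)*J + 5)/7 = -((5 - 4)*J + 5)/7 = -(1*J + 5)/7 = -(J + 5)/7 = -(5 + J)/7 = -5/7 - J/7)
L(O) = (-3 + 4*O²)² (L(O) = ((2*O)² - 3)² = (4*O² - 3)² = (-3 + 4*O²)²)
b = -169/7 (b = (-5/7 - ⅐*(-4))*(-3 + 4*(-2)²)² = (-5/7 + 4/7)*(-3 + 4*4)² = -(-3 + 16)²/7 = -⅐*13² = -⅐*169 = -169/7 ≈ -24.143)
b*(30 + 64) = -169*(30 + 64)/7 = -169/7*94 = -15886/7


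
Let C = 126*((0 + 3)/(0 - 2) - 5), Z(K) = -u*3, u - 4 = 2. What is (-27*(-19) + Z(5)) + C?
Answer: -324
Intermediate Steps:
u = 6 (u = 4 + 2 = 6)
Z(K) = -18 (Z(K) = -1*6*3 = -6*3 = -18)
C = -819 (C = 126*(3/(-2) - 5) = 126*(3*(-½) - 5) = 126*(-3/2 - 5) = 126*(-13/2) = -819)
(-27*(-19) + Z(5)) + C = (-27*(-19) - 18) - 819 = (513 - 18) - 819 = 495 - 819 = -324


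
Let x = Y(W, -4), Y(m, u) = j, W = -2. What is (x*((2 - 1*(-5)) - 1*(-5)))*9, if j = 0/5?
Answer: 0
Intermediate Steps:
j = 0 (j = 0*(⅕) = 0)
Y(m, u) = 0
x = 0
(x*((2 - 1*(-5)) - 1*(-5)))*9 = (0*((2 - 1*(-5)) - 1*(-5)))*9 = (0*((2 + 5) + 5))*9 = (0*(7 + 5))*9 = (0*12)*9 = 0*9 = 0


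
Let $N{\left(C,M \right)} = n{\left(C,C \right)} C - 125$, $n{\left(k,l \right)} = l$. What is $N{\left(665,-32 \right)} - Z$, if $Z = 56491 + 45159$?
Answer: $340450$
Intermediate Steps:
$N{\left(C,M \right)} = -125 + C^{2}$ ($N{\left(C,M \right)} = C C - 125 = C^{2} - 125 = -125 + C^{2}$)
$Z = 101650$
$N{\left(665,-32 \right)} - Z = \left(-125 + 665^{2}\right) - 101650 = \left(-125 + 442225\right) - 101650 = 442100 - 101650 = 340450$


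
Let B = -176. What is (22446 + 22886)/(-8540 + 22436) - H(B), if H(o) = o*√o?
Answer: 11333/3474 + 704*I*√11 ≈ 3.2622 + 2334.9*I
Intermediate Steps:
H(o) = o^(3/2)
(22446 + 22886)/(-8540 + 22436) - H(B) = (22446 + 22886)/(-8540 + 22436) - (-176)^(3/2) = 45332/13896 - (-704)*I*√11 = 45332*(1/13896) + 704*I*√11 = 11333/3474 + 704*I*√11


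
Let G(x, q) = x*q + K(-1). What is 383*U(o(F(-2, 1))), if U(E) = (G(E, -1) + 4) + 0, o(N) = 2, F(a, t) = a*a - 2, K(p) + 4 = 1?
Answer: -383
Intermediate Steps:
K(p) = -3 (K(p) = -4 + 1 = -3)
F(a, t) = -2 + a² (F(a, t) = a² - 2 = -2 + a²)
G(x, q) = -3 + q*x (G(x, q) = x*q - 3 = q*x - 3 = -3 + q*x)
U(E) = 1 - E (U(E) = ((-3 - E) + 4) + 0 = (1 - E) + 0 = 1 - E)
383*U(o(F(-2, 1))) = 383*(1 - 1*2) = 383*(1 - 2) = 383*(-1) = -383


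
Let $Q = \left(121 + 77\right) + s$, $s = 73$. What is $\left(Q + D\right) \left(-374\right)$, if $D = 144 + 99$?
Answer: $-192236$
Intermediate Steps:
$Q = 271$ ($Q = \left(121 + 77\right) + 73 = 198 + 73 = 271$)
$D = 243$
$\left(Q + D\right) \left(-374\right) = \left(271 + 243\right) \left(-374\right) = 514 \left(-374\right) = -192236$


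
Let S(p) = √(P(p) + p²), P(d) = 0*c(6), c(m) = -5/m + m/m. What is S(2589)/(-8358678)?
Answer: -863/2786226 ≈ -0.00030974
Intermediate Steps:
c(m) = 1 - 5/m (c(m) = -5/m + 1 = 1 - 5/m)
P(d) = 0 (P(d) = 0*((-5 + 6)/6) = 0*((⅙)*1) = 0*(⅙) = 0)
S(p) = √(p²) (S(p) = √(0 + p²) = √(p²))
S(2589)/(-8358678) = √(2589²)/(-8358678) = √6702921*(-1/8358678) = 2589*(-1/8358678) = -863/2786226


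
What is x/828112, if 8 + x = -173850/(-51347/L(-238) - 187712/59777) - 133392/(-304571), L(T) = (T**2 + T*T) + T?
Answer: 29813898892081809663/510537529438159080124 ≈ 0.058397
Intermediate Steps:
L(T) = T + 2*T**2 (L(T) = (T**2 + T**2) + T = 2*T**2 + T = T + 2*T**2)
x = 119255595568327238652/2466031307060683 (x = -8 + (-173850/(-51347*(-1/(238*(1 + 2*(-238)))) - 187712/59777) - 133392/(-304571)) = -8 + (-173850/(-51347*(-1/(238*(1 - 476))) - 187712*1/59777) - 133392*(-1/304571)) = -8 + (-173850/(-51347/((-238*(-475))) - 187712/59777) + 133392/304571) = -8 + (-173850/(-51347/113050 - 187712/59777) + 133392/304571) = -8 + (-173850/(-24290211219/6757789850) + 133392/304571) = -8 + (-173850*(-6757789850/24290211219) + 133392/304571) = -8 + (391613921807500/8096737073 + 133392/304571) = -8 + 119275323818783724116/2466031307060683 = 119255595568327238652/2466031307060683 ≈ 48359.)
x/828112 = (119255595568327238652/2466031307060683)/828112 = (119255595568327238652/2466031307060683)*(1/828112) = 29813898892081809663/510537529438159080124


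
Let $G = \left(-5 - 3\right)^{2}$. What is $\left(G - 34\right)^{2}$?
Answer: $900$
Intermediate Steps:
$G = 64$ ($G = \left(-8\right)^{2} = 64$)
$\left(G - 34\right)^{2} = \left(64 - 34\right)^{2} = 30^{2} = 900$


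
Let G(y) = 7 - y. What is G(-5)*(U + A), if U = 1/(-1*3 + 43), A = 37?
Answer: 4443/10 ≈ 444.30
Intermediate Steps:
U = 1/40 (U = 1/(-3 + 43) = 1/40 ≈ 0.025000)
G(-5)*(U + A) = (7 - 1*(-5))*(1/40 + 37) = (7 + 5)*(1481/40) = 12*(1481/40) = 4443/10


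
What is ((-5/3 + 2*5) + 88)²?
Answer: 83521/9 ≈ 9280.1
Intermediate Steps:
((-5/3 + 2*5) + 88)² = ((-5*⅓ + 10) + 88)² = ((-5/3 + 10) + 88)² = (25/3 + 88)² = (289/3)² = 83521/9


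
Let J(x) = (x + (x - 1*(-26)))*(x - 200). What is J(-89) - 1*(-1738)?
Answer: 45666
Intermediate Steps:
J(x) = (-200 + x)*(26 + 2*x) (J(x) = (x + (x + 26))*(-200 + x) = (x + (26 + x))*(-200 + x) = (26 + 2*x)*(-200 + x) = (-200 + x)*(26 + 2*x))
J(-89) - 1*(-1738) = (-5200 - 374*(-89) + 2*(-89)**2) - 1*(-1738) = (-5200 + 33286 + 2*7921) + 1738 = (-5200 + 33286 + 15842) + 1738 = 43928 + 1738 = 45666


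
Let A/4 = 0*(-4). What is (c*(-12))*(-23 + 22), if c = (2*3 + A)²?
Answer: 432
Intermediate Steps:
A = 0 (A = 4*(0*(-4)) = 4*0 = 0)
c = 36 (c = (2*3 + 0)² = (6 + 0)² = 6² = 36)
(c*(-12))*(-23 + 22) = (36*(-12))*(-23 + 22) = -432*(-1) = 432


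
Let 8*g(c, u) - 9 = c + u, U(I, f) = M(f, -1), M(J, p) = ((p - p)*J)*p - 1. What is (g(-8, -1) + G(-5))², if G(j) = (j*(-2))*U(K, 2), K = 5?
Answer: 100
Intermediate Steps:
M(J, p) = -1 (M(J, p) = (0*J)*p - 1 = 0*p - 1 = 0 - 1 = -1)
U(I, f) = -1
G(j) = 2*j (G(j) = (j*(-2))*(-1) = -2*j*(-1) = 2*j)
g(c, u) = 9/8 + c/8 + u/8 (g(c, u) = 9/8 + (c + u)/8 = 9/8 + (c/8 + u/8) = 9/8 + c/8 + u/8)
(g(-8, -1) + G(-5))² = ((9/8 + (⅛)*(-8) + (⅛)*(-1)) + 2*(-5))² = ((9/8 - 1 - ⅛) - 10)² = (0 - 10)² = (-10)² = 100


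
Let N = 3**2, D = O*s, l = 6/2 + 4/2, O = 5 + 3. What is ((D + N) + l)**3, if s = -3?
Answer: -1000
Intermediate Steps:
O = 8
l = 5 (l = 6*(1/2) + 4*(1/2) = 3 + 2 = 5)
D = -24 (D = 8*(-3) = -24)
N = 9
((D + N) + l)**3 = ((-24 + 9) + 5)**3 = (-15 + 5)**3 = (-10)**3 = -1000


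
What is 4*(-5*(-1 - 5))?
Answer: 120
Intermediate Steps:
4*(-5*(-1 - 5)) = 4*(-5*(-6)) = 4*30 = 120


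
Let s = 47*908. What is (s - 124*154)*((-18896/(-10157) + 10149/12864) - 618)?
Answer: -157988949321555/10888304 ≈ -1.4510e+7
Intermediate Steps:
s = 42676
(s - 124*154)*((-18896/(-10157) + 10149/12864) - 618) = (42676 - 124*154)*((-18896/(-10157) + 10149/12864) - 618) = (42676 - 19096)*((-18896*(-1/10157) + 10149*(1/12864)) - 618) = 23580*((18896/10157 + 3383/4288) - 618) = 23580*(115387179/43553216 - 618) = 23580*(-26800500309/43553216) = -157988949321555/10888304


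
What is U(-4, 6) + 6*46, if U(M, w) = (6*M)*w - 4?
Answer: 128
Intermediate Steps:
U(M, w) = -4 + 6*M*w (U(M, w) = 6*M*w - 4 = -4 + 6*M*w)
U(-4, 6) + 6*46 = (-4 + 6*(-4)*6) + 6*46 = (-4 - 144) + 276 = -148 + 276 = 128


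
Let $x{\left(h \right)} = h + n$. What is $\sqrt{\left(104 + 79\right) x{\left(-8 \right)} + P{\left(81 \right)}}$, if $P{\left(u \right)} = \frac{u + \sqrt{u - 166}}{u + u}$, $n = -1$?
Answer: $\frac{\sqrt{-533466 + 2 i \sqrt{85}}}{18} \approx 0.00070127 + 40.577 i$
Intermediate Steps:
$x{\left(h \right)} = -1 + h$ ($x{\left(h \right)} = h - 1 = -1 + h$)
$P{\left(u \right)} = \frac{u + \sqrt{-166 + u}}{2 u}$
$\sqrt{\left(104 + 79\right) x{\left(-8 \right)} + P{\left(81 \right)}} = \sqrt{\left(104 + 79\right) \left(-1 - 8\right) + \frac{81 + \sqrt{-166 + 81}}{2 \cdot 81}} = \sqrt{183 \left(-9\right) + \frac{1}{2} \cdot \frac{1}{81} \left(81 + \sqrt{-85}\right)} = \sqrt{-1647 + \frac{1}{2} \cdot \frac{1}{81} \left(81 + i \sqrt{85}\right)} = \sqrt{-1647 + \left(\frac{1}{2} + \frac{i \sqrt{85}}{162}\right)} = \sqrt{- \frac{3293}{2} + \frac{i \sqrt{85}}{162}}$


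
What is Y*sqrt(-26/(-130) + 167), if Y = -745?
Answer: -298*sqrt(1045) ≈ -9633.3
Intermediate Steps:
Y*sqrt(-26/(-130) + 167) = -745*sqrt(-26/(-130) + 167) = -745*sqrt(-26*(-1/130) + 167) = -745*sqrt(1/5 + 167) = -298*sqrt(1045)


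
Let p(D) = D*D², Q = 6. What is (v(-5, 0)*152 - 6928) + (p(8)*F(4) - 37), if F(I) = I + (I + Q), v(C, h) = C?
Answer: -557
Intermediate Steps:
p(D) = D³
F(I) = 6 + 2*I (F(I) = I + (I + 6) = I + (6 + I) = 6 + 2*I)
(v(-5, 0)*152 - 6928) + (p(8)*F(4) - 37) = (-5*152 - 6928) + (8³*(6 + 2*4) - 37) = (-760 - 6928) + (512*(6 + 8) - 37) = -7688 + (512*14 - 37) = -7688 + (7168 - 37) = -7688 + 7131 = -557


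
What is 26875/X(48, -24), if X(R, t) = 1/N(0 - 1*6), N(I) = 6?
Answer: 161250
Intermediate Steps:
X(R, t) = 1/6
26875/X(48, -24) = 26875/(1/6) = 26875*6 = 161250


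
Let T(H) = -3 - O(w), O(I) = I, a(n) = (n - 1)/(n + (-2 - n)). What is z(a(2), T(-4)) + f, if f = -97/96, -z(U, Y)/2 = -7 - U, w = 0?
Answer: 1151/96 ≈ 11.990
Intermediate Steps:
a(n) = ½ - n/2 (a(n) = (-1 + n)/(-2) = (-1 + n)*(-½) = ½ - n/2)
T(H) = -3 (T(H) = -3 - 1*0 = -3 + 0 = -3)
z(U, Y) = 14 + 2*U (z(U, Y) = -2*(-7 - U) = 14 + 2*U)
f = -97/96 (f = -97*1/96 = -97/96 ≈ -1.0104)
z(a(2), T(-4)) + f = (14 + 2*(½ - ½*2)) - 97/96 = (14 + 2*(½ - 1)) - 97/96 = (14 + 2*(-½)) - 97/96 = (14 - 1) - 97/96 = 13 - 97/96 = 1151/96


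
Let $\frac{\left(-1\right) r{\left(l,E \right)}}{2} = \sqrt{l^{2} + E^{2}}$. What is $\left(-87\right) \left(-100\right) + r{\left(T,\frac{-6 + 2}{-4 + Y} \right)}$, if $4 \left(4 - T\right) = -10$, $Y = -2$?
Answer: $8700 - \frac{\sqrt{1537}}{3} \approx 8686.9$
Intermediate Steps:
$T = \frac{13}{2}$ ($T = 4 - - \frac{5}{2} = 4 + \frac{5}{2} = \frac{13}{2} \approx 6.5$)
$r{\left(l,E \right)} = - 2 \sqrt{E^{2} + l^{2}}$ ($r{\left(l,E \right)} = - 2 \sqrt{l^{2} + E^{2}} = - 2 \sqrt{E^{2} + l^{2}}$)
$\left(-87\right) \left(-100\right) + r{\left(T,\frac{-6 + 2}{-4 + Y} \right)} = \left(-87\right) \left(-100\right) - 2 \sqrt{\left(\frac{-6 + 2}{-4 - 2}\right)^{2} + \left(\frac{13}{2}\right)^{2}} = 8700 - 2 \sqrt{\left(- \frac{4}{-6}\right)^{2} + \frac{169}{4}} = 8700 - 2 \sqrt{\left(\left(-4\right) \left(- \frac{1}{6}\right)\right)^{2} + \frac{169}{4}} = 8700 - 2 \sqrt{\left(\frac{2}{3}\right)^{2} + \frac{169}{4}} = 8700 - 2 \sqrt{\frac{4}{9} + \frac{169}{4}} = 8700 - 2 \sqrt{\frac{1537}{36}} = 8700 - 2 \frac{\sqrt{1537}}{6} = 8700 - \frac{\sqrt{1537}}{3}$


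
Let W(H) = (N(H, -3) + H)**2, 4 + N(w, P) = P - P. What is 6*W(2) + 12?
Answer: 36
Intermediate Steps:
N(w, P) = -4 (N(w, P) = -4 + (P - P) = -4 + 0 = -4)
W(H) = (-4 + H)**2
6*W(2) + 12 = 6*(-4 + 2)**2 + 12 = 6*(-2)**2 + 12 = 6*4 + 12 = 24 + 12 = 36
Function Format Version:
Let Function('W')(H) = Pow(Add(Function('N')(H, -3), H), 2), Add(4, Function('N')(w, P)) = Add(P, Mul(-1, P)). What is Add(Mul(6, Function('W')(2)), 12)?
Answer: 36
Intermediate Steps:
Function('N')(w, P) = -4 (Function('N')(w, P) = Add(-4, Add(P, Mul(-1, P))) = Add(-4, 0) = -4)
Function('W')(H) = Pow(Add(-4, H), 2)
Add(Mul(6, Function('W')(2)), 12) = Add(Mul(6, Pow(Add(-4, 2), 2)), 12) = Add(Mul(6, Pow(-2, 2)), 12) = Add(Mul(6, 4), 12) = Add(24, 12) = 36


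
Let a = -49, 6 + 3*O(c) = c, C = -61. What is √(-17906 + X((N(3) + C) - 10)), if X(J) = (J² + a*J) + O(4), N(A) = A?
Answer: 2*I*√22389/3 ≈ 99.753*I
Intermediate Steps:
O(c) = -2 + c/3
X(J) = -⅔ + J² - 49*J (X(J) = (J² - 49*J) + (-2 + (⅓)*4) = (J² - 49*J) + (-2 + 4/3) = (J² - 49*J) - ⅔ = -⅔ + J² - 49*J)
√(-17906 + X((N(3) + C) - 10)) = √(-17906 + (-⅔ + ((3 - 61) - 10)² - 49*((3 - 61) - 10))) = √(-17906 + (-⅔ + (-58 - 10)² - 49*(-58 - 10))) = √(-17906 + (-⅔ + (-68)² - 49*(-68))) = √(-17906 + (-⅔ + 4624 + 3332)) = √(-17906 + 23866/3) = √(-29852/3) = 2*I*√22389/3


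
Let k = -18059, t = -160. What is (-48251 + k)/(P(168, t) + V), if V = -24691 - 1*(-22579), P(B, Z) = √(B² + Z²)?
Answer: 6631/188 ≈ 35.271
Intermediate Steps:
V = -2112 (V = -24691 + 22579 = -2112)
(-48251 + k)/(P(168, t) + V) = (-48251 - 18059)/(√(168² + (-160)²) - 2112) = -66310/(√(28224 + 25600) - 2112) = -66310/(√53824 - 2112) = -66310/(232 - 2112) = -66310/(-1880) = -66310*(-1/1880) = 6631/188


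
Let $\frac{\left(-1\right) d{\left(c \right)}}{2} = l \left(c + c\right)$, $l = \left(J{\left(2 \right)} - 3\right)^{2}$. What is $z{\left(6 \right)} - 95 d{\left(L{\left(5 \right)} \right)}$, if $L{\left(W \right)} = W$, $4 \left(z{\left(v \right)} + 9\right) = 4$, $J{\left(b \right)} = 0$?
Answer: $17092$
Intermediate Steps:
$z{\left(v \right)} = -8$ ($z{\left(v \right)} = -9 + \frac{1}{4} \cdot 4 = -9 + 1 = -8$)
$l = 9$ ($l = \left(0 - 3\right)^{2} = \left(-3\right)^{2} = 9$)
$d{\left(c \right)} = - 36 c$ ($d{\left(c \right)} = - 2 \cdot 9 \left(c + c\right) = - 2 \cdot 9 \cdot 2 c = - 2 \cdot 18 c = - 36 c$)
$z{\left(6 \right)} - 95 d{\left(L{\left(5 \right)} \right)} = -8 - 95 \left(\left(-36\right) 5\right) = -8 - -17100 = -8 + 17100 = 17092$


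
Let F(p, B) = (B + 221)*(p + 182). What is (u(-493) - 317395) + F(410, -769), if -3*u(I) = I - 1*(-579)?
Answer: -1925519/3 ≈ -6.4184e+5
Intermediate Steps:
u(I) = -193 - I/3 (u(I) = -(I - 1*(-579))/3 = -(I + 579)/3 = -(579 + I)/3 = -193 - I/3)
F(p, B) = (182 + p)*(221 + B) (F(p, B) = (221 + B)*(182 + p) = (182 + p)*(221 + B))
(u(-493) - 317395) + F(410, -769) = ((-193 - ⅓*(-493)) - 317395) + (40222 + 182*(-769) + 221*410 - 769*410) = ((-193 + 493/3) - 317395) + (40222 - 139958 + 90610 - 315290) = (-86/3 - 317395) - 324416 = -952271/3 - 324416 = -1925519/3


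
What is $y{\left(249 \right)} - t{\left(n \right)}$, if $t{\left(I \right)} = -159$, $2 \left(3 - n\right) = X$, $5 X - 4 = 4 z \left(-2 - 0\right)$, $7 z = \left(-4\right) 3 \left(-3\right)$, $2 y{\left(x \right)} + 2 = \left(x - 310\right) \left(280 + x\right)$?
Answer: $- \frac{31953}{2} \approx -15977.0$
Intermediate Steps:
$y{\left(x \right)} = -1 + \frac{\left(-310 + x\right) \left(280 + x\right)}{2}$ ($y{\left(x \right)} = -1 + \frac{\left(x - 310\right) \left(280 + x\right)}{2} = -1 + \frac{\left(-310 + x\right) \left(280 + x\right)}{2}$)
$z = \frac{36}{7}$ ($z = \frac{\left(-4\right) 3 \left(-3\right)}{7} = \frac{\left(-12\right) \left(-3\right)}{7} = \frac{1}{7} \cdot 36 = \frac{36}{7} \approx 5.1429$)
$X = - \frac{52}{7}$ ($X = \frac{4}{5} + \frac{4 \cdot \frac{36}{7} \left(-2 - 0\right)}{5} = \frac{4}{5} + \frac{\frac{144}{7} \left(-2 + 0\right)}{5} = \frac{4}{5} + \frac{\frac{144}{7} \left(-2\right)}{5} = \frac{4}{5} + \frac{1}{5} \left(- \frac{288}{7}\right) = \frac{4}{5} - \frac{288}{35} = - \frac{52}{7} \approx -7.4286$)
$n = \frac{47}{7}$ ($n = 3 - - \frac{26}{7} = 3 + \frac{26}{7} = \frac{47}{7} \approx 6.7143$)
$y{\left(249 \right)} - t{\left(n \right)} = \left(-43401 + \frac{249^{2}}{2} - 3735\right) - -159 = \left(-43401 + \frac{1}{2} \cdot 62001 - 3735\right) + 159 = \left(-43401 + \frac{62001}{2} - 3735\right) + 159 = - \frac{32271}{2} + 159 = - \frac{31953}{2}$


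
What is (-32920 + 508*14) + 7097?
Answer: -18711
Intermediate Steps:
(-32920 + 508*14) + 7097 = (-32920 + 7112) + 7097 = -25808 + 7097 = -18711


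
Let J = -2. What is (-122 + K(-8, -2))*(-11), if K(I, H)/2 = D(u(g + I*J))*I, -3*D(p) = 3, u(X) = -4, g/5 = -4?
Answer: 1166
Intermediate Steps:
g = -20 (g = 5*(-4) = -20)
D(p) = -1 (D(p) = -⅓*3 = -1)
K(I, H) = -2*I (K(I, H) = 2*(-I) = -2*I)
(-122 + K(-8, -2))*(-11) = (-122 - 2*(-8))*(-11) = (-122 + 16)*(-11) = -106*(-11) = 1166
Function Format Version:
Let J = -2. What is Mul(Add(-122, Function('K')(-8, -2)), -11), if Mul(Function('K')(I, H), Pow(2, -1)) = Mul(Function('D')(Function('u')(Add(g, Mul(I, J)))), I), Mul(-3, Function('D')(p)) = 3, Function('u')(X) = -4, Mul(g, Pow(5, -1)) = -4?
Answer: 1166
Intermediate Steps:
g = -20 (g = Mul(5, -4) = -20)
Function('D')(p) = -1 (Function('D')(p) = Mul(Rational(-1, 3), 3) = -1)
Function('K')(I, H) = Mul(-2, I) (Function('K')(I, H) = Mul(2, Mul(-1, I)) = Mul(-2, I))
Mul(Add(-122, Function('K')(-8, -2)), -11) = Mul(Add(-122, Mul(-2, -8)), -11) = Mul(Add(-122, 16), -11) = Mul(-106, -11) = 1166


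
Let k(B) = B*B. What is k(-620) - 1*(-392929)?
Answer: 777329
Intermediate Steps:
k(B) = B**2
k(-620) - 1*(-392929) = (-620)**2 - 1*(-392929) = 384400 + 392929 = 777329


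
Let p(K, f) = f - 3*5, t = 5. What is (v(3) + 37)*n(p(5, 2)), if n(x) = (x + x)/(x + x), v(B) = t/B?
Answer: 116/3 ≈ 38.667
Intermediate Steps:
p(K, f) = -15 + f (p(K, f) = f - 15 = -15 + f)
v(B) = 5/B
n(x) = 1 (n(x) = (2*x)/((2*x)) = (2*x)*(1/(2*x)) = 1)
(v(3) + 37)*n(p(5, 2)) = (5/3 + 37)*1 = (116/3)*1 = 116/3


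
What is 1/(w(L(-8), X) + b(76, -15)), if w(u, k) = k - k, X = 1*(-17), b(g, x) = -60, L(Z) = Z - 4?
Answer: -1/60 ≈ -0.016667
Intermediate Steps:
L(Z) = -4 + Z
X = -17
w(u, k) = 0
1/(w(L(-8), X) + b(76, -15)) = 1/(0 - 60) = 1/(-60) = -1/60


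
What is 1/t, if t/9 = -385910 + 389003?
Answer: 1/27837 ≈ 3.5923e-5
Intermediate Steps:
t = 27837 (t = 9*(-385910 + 389003) = 9*3093 = 27837)
1/t = 1/27837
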